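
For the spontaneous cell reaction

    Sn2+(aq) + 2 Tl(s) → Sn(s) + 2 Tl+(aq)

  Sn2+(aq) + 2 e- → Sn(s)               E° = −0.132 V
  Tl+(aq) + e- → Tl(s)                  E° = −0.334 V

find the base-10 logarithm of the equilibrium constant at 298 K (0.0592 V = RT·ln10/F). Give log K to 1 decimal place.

The Sn²⁺/Sn couple is reduced (cathode); E°cell = −0.132 − (−0.334) = +0.202 V with n = 2.
At equilibrium E = 0, so log K = nE°cell / 0.0592 = (2)(+0.202) / 0.0592 = 6.8.

log K = 6.8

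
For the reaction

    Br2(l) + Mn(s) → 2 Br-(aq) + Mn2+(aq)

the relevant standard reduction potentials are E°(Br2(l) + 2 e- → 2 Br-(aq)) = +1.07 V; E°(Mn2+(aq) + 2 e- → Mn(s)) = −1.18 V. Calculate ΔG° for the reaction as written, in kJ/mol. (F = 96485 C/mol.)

In the reaction as written Br2(l) is reduced, so the Br₂/Br⁻ couple is the cathode and Mn²⁺/Mn is the anode.
E°cell = +1.07 − (−1.18) = +2.25 V; balancing electrons gives n = 2.
ΔG° = −nFE°cell = −(2)(96485)(+2.25) J/mol = −434 kJ/mol.

−434 kJ/mol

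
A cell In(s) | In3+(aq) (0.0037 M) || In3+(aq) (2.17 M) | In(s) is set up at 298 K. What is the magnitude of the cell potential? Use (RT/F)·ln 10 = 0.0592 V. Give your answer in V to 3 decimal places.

For a concentration cell E°cell = 0, since both electrodes use the same couple.
The compartment with the higher In3+(aq) concentration (2.17 M) acts as the cathode; ions are reduced there and produced at the dilute (0.0037 M) anode.
With n = 3, Ecell = −(0.0592/3)·log([dilute]/[conc]) = −(0.0592/3)·log(0.0037/2.17) = +0.055 V.

0.055 V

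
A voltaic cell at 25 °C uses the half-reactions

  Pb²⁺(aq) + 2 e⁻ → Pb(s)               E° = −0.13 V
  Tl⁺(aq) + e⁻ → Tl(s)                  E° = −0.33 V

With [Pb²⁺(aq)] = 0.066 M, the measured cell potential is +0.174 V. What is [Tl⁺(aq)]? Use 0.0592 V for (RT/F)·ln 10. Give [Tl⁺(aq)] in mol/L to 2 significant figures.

Pb²⁺/Pb is the cathode (higher E°); E°cell = −0.13 − (−0.33) = +0.20 V with n = 2.
Since E = E° − (0.0592/n)·log Q, log Q = n(E° − E)/0.0592 = 0.878.
For Pb²⁺(aq) + 2 Tl(s) → Pb(s) + 2 Tl⁺(aq), the reaction quotient is Q = [Tl⁺(aq)]^2 / [Pb²⁺(aq)].
Solving for the unknown gives log [Tl⁺(aq)] = −0.151, so [Tl⁺(aq)] ≈ 0.71 M.

0.71 M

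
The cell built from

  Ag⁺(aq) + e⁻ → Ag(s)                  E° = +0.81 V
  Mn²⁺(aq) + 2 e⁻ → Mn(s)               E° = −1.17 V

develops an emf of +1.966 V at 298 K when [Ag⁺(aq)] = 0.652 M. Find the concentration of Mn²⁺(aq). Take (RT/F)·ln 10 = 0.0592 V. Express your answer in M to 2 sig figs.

1.3 M

With Ag⁺/Ag at the cathode and Mn²⁺/Mn at the anode, E°cell = +0.81 − (−1.17) = +1.98 V (n = 2).
Rearranging E = E° − (0.0592/n)·log Q gives log Q = 2(+1.98 − (+1.966))/0.0592 = 0.473.
The balanced reaction is 2 Ag⁺(aq) + Mn(s) → 2 Ag(s) + Mn²⁺(aq), so Q = [Mn²⁺(aq)] / [Ag⁺(aq)]^2.
Solving for the unknown gives log [Mn²⁺(aq)] = 0.101, so [Mn²⁺(aq)] ≈ 1.3 M.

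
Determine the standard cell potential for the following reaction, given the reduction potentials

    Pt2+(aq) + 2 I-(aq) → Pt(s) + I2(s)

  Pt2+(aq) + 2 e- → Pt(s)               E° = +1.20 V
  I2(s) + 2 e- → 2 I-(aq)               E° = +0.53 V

+0.67 V

Pt2+(aq) gains electrons, so the Pt²⁺/Pt couple is the cathode; the I₂/I⁻ couple is the anode.
E°cell = E°(cathode) − E°(anode) = +1.20 − (+0.53) = +0.67 V.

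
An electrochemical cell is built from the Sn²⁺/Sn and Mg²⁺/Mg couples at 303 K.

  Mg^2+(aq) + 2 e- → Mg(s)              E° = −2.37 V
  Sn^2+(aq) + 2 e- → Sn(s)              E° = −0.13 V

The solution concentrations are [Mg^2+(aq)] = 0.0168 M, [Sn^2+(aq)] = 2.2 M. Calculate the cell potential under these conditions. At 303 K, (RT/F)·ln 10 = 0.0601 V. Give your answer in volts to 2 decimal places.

+2.30 V

The Sn²⁺/Sn couple has the more positive E°, so it is the cathode; Mg²⁺/Mg is the anode.
E°cell = E°cat − E°an = −0.13 − (−2.37) = +2.24 V; n = 2.
Balancing gives Sn^2+(aq) + Mg(s) → Sn(s) + Mg^2+(aq); hence Q = [Mg^2+(aq)] / [Sn^2+(aq)] = 0.00764 (log Q = −2.117).
Applying E = E° − (RT ln10/nF)·log Q gives +2.24 − (0.0601/2)(−2.117) = +2.30 V.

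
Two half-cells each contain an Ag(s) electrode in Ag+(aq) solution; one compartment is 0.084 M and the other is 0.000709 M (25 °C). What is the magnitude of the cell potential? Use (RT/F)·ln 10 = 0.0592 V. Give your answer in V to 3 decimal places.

For a concentration cell E°cell = 0, since both electrodes use the same couple.
The compartment with the higher Ag+(aq) concentration (0.084 M) acts as the cathode; ions are reduced there and produced at the dilute (0.000709 M) anode.
With n = 1, Ecell = −(0.0592/1)·log([dilute]/[conc]) = −(0.0592/1)·log(0.000709/0.084) = +0.123 V.

0.123 V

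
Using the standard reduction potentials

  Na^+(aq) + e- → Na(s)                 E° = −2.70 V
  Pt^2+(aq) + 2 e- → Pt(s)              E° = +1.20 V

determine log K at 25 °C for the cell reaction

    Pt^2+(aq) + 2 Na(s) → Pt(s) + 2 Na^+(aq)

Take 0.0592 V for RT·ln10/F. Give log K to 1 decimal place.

log K = 131.8

The Pt²⁺/Pt couple is reduced (cathode); E°cell = +1.20 − (−2.70) = +3.90 V with n = 2.
At equilibrium E = 0, so log K = nE°cell / 0.0592 = (2)(+3.90) / 0.0592 = 131.8.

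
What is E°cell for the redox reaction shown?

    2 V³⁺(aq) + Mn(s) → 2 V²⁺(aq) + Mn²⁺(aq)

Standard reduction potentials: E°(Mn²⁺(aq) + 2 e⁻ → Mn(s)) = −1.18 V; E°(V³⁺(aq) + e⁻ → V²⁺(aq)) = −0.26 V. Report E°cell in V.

V³⁺(aq) gains electrons, so the V³⁺/V²⁺ couple is the cathode; the Mn²⁺/Mn couple is the anode.
E°cell = E°(cathode) − E°(anode) = −0.26 − (−1.18) = +0.92 V.
The positive value indicates the reaction is spontaneous as written.

+0.92 V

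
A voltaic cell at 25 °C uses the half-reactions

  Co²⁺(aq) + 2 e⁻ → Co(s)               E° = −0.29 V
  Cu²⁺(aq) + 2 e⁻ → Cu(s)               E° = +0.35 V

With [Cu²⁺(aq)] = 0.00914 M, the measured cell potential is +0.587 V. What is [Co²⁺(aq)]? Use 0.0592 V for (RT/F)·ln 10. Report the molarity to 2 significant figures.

The Cu²⁺/Cu couple has the larger reduction potential, so it is the cathode: E°cell = +0.35 − (−0.29) = +0.64 V and n = 2.
Rearranging E = E° − (0.0592/n)·log Q gives log Q = 2(+0.64 − (+0.587))/0.0592 = 1.791.
For Cu²⁺(aq) + Co(s) → Cu(s) + Co²⁺(aq), the reaction quotient is Q = [Co²⁺(aq)] / [Cu²⁺(aq)].
Substituting the known concentrations and solving, log [Co²⁺(aq)] = −0.248 and [Co²⁺(aq)] = 0.56 M.

0.56 M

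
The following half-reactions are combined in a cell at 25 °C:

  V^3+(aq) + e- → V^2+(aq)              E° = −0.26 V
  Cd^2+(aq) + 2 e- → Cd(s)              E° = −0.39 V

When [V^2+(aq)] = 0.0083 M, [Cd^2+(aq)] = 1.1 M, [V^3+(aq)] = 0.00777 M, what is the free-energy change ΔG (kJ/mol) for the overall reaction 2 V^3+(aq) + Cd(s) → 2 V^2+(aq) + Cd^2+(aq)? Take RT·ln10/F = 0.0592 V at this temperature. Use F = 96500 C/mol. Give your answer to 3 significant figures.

−24.5 kJ/mol

With V³⁺/V²⁺ reduced at the cathode, E°cell = −0.26 − (−0.39) = +0.13 V and n = 2.
Here Q = ([V^2+(aq)]^2·[Cd^2+(aq)]) / [V^3+(aq)]^2 = 1.26 (log Q = 0.099), giving E = +0.13 − (0.0592/2)·(0.099) = +0.1271 V.
Finally ΔG = −nFE = −(2)(96500 C/mol)(+0.1271 V) = −24.5 kJ/mol.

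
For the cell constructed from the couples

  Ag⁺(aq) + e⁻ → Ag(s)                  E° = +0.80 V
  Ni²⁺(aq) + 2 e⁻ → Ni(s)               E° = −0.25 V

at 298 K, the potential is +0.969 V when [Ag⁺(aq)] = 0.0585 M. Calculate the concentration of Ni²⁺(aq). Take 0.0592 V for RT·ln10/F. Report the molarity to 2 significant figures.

Ag⁺/Ag is the cathode (higher E°); E°cell = +0.80 − (−0.25) = +1.05 V with n = 2.
From the Nernst equation, log Q = n(E° − E)/0.0592 = 2·(+1.05 − (+0.969))/0.0592 = 2.736.
The balanced reaction is 2 Ag⁺(aq) + Ni(s) → 2 Ag(s) + Ni²⁺(aq), so Q = [Ni²⁺(aq)] / [Ag⁺(aq)]^2.
Solving for the unknown gives log [Ni²⁺(aq)] = 0.270, so [Ni²⁺(aq)] ≈ 1.9 M.

1.9 M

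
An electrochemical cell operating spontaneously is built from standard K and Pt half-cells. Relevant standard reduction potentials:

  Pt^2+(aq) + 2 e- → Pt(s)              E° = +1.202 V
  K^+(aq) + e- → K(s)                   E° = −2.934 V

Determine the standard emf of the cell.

Of the two couples in this cell, the one with the more positive reduction potential is reduced at the cathode: here that is Pt²⁺/Pt (+1.202 V); K⁺/K (−2.934 V) is the anode.
E°cell = E°(cathode) − E°(anode) = +1.202 − (−2.934) = +4.136 V.

+4.136 V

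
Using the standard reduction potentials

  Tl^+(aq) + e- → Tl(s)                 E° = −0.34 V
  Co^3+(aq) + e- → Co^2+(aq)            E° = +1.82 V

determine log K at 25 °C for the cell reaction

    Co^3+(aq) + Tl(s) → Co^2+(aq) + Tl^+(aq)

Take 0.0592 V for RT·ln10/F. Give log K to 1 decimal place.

log K = 36.5

The Co³⁺/Co²⁺ couple is reduced (cathode); E°cell = +1.82 − (−0.34) = +2.16 V with n = 1.
At equilibrium E = 0, so log K = nE°cell / 0.0592 = (1)(+2.16) / 0.0592 = 36.5.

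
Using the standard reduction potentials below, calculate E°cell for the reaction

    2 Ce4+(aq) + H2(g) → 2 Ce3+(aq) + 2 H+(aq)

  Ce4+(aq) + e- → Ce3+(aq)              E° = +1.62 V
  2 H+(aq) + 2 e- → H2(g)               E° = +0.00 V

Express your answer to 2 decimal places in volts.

+1.62 V

Ce4+(aq) gains electrons, so the Ce⁴⁺/Ce³⁺ couple is the cathode; the 2H⁺/H₂ couple is the anode.
E°cell = E°(cathode) − E°(anode) = +1.62 − (+0.00) = +1.62 V.
The positive value indicates the reaction is spontaneous as written.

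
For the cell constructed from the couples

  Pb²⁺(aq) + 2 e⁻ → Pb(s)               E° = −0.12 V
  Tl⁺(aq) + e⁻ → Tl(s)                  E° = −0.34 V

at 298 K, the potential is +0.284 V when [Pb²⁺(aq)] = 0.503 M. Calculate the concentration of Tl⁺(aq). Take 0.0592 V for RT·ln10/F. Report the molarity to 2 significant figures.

0.059 M

The Pb²⁺/Pb couple has the larger reduction potential, so it is the cathode: E°cell = −0.12 − (−0.34) = +0.22 V and n = 2.
Since E = E° − (0.0592/n)·log Q, log Q = n(E° − E)/0.0592 = −2.162.
Balancing electrons gives Pb²⁺(aq) + 2 Tl(s) → Pb(s) + 2 Tl⁺(aq); thus Q = [Tl⁺(aq)]^2 / [Pb²⁺(aq)].
Solving for the unknown gives log [Tl⁺(aq)] = −1.230, so [Tl⁺(aq)] ≈ 0.059 M.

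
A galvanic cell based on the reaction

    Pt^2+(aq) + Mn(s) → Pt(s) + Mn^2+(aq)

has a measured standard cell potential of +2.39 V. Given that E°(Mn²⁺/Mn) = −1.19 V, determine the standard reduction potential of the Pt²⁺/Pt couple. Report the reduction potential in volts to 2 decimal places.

+1.20 V

In the reaction as written the Pt²⁺/Pt couple is reduced (cathode) and Mn²⁺/Mn is oxidized (anode), so E°cell = E°(Pt²⁺/Pt) − E°(Mn²⁺/Mn).
E°(Pt²⁺/Pt) = E°cell + E°(anode) = +2.39 + (−1.19) = +1.20 V.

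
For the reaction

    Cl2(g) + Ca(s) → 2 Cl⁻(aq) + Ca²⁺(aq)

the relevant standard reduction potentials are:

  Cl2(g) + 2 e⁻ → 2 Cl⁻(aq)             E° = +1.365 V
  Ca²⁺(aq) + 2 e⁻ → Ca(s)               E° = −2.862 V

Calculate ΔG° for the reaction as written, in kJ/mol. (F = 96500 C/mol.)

−816 kJ/mol

In the reaction as written Cl2(g) is reduced, so the Cl₂/Cl⁻ couple is the cathode and Ca²⁺/Ca is the anode.
E°cell = +1.365 − (−2.862) = +4.227 V; balancing electrons gives n = 2.
ΔG° = −nFE°cell = −(2)(96500)(+4.227) J/mol = −816 kJ/mol.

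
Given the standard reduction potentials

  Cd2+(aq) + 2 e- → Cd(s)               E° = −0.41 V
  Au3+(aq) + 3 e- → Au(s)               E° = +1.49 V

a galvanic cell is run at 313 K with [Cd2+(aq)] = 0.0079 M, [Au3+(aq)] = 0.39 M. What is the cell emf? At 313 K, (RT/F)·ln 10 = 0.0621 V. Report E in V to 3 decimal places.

The Au³⁺/Au couple has the more positive E°, so it is the cathode; Cd²⁺/Cd is the anode.
E°cell = E°cat − E°an = +1.49 − (−0.41) = +1.90 V; n = 6.
For the overall reaction 2 Au3+(aq) + 3 Cd(s) → 2 Au(s) + 3 Cd2+(aq), Q = [Cd2+(aq)]^3 / [Au3+(aq)]^2 = 3.24×10^−6, giving log Q = −5.489.
E = E° − (0.0621/n)·log Q = +1.90 − (0.0621/6)(−5.489) = +1.957 V.

+1.957 V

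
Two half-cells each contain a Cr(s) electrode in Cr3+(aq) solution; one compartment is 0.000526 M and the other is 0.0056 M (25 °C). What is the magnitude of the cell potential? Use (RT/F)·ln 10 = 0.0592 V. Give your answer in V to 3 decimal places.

0.020 V

For a concentration cell E°cell = 0, since both electrodes use the same couple.
The compartment with the higher Cr3+(aq) concentration (0.0056 M) acts as the cathode; ions are reduced there and produced at the dilute (0.000526 M) anode.
With n = 3, Ecell = −(0.0592/3)·log([dilute]/[conc]) = −(0.0592/3)·log(0.000526/0.0056) = +0.020 V.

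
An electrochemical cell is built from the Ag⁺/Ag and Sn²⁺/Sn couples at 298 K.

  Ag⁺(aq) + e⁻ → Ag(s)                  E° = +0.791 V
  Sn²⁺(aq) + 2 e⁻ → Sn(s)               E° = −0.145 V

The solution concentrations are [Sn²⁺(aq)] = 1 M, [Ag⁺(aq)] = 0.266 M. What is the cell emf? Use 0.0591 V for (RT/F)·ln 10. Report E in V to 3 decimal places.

+0.902 V

Ag⁺/Ag is reduced (cathode, E° = +0.791 V) and Sn²⁺/Sn is oxidized (anode).
E°cell = E°cat − E°an = +0.791 − (−0.145) = +0.936 V; n = 2.
The balanced reaction is 2 Ag⁺(aq) + Sn(s) → 2 Ag(s) + Sn²⁺(aq), so Q = [Sn²⁺(aq)] / [Ag⁺(aq)]^2 = 14.1 and log Q = 1.150.
By the Nernst equation, E = +0.936 − (0.0591/2)·(1.150) = +0.902 V.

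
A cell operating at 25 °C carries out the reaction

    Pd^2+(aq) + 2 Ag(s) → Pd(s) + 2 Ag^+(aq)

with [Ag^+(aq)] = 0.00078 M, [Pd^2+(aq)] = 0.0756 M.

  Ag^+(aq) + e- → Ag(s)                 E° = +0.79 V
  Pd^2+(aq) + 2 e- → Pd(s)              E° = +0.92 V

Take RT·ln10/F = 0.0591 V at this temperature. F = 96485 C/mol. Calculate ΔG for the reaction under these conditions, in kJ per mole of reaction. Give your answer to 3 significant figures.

−54.1 kJ/mol

The standard cell potential is +0.92 − (+0.79) = +0.13 V, with n = 2 electrons in the balanced equation.
Q = [Ag^+(aq)]^2 / [Pd^2+(aq)] = 8.05×10^−6, so log Q = −5.094 and E = +0.13 − (0.0591/2)(−5.094) = +0.2805 V.
Then ΔG = −nFE = −2 × 96485 × +0.2805 J/mol = −54.1 kJ/mol.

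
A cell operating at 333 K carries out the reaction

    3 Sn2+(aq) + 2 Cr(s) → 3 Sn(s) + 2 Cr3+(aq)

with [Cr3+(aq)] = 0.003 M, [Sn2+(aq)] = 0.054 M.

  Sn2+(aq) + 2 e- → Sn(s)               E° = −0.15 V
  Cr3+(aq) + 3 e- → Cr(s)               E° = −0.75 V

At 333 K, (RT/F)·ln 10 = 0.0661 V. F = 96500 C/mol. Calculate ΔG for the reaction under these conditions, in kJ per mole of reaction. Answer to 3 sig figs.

E°cell = −0.15 − (−0.75) = +0.60 V; the balanced reaction transfers n = 6 electrons.
Q = [Cr3+(aq)]^2 / [Sn2+(aq)]^3 = 0.0572, so log Q = −1.243 and E = +0.60 − (0.0661/6)(−1.243) = +0.6137 V.
ΔG = −nFE = −(6)(96500)(+0.6137) J/mol = −355 kJ/mol.

−355 kJ/mol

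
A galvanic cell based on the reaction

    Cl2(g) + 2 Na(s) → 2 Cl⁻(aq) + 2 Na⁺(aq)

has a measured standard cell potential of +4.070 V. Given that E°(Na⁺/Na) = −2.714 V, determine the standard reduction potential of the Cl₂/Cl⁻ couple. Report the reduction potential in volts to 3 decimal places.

In the reaction as written the Cl₂/Cl⁻ couple is reduced (cathode) and Na⁺/Na is oxidized (anode), so E°cell = E°(Cl₂/Cl⁻) − E°(Na⁺/Na).
E°(Cl₂/Cl⁻) = E°cell + E°(anode) = +4.070 + (−2.714) = +1.356 V.

+1.356 V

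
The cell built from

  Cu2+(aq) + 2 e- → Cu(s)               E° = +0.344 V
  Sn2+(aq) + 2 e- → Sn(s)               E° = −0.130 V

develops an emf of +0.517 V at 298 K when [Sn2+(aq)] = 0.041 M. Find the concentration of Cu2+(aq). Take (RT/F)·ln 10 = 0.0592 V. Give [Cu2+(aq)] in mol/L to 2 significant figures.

Cu²⁺/Cu is the cathode (higher E°); E°cell = +0.344 − (−0.130) = +0.474 V with n = 2.
Rearranging E = E° − (0.0592/n)·log Q gives log Q = 2(+0.474 − (+0.517))/0.0592 = −1.453.
The balanced reaction is Cu2+(aq) + Sn(s) → Cu(s) + Sn2+(aq), so Q = [Sn2+(aq)] / [Cu2+(aq)].
Isolating [Cu2+(aq)] in Q = 10^{−1.453} yields log [Cu2+(aq)] = 0.066, i.e. 1.2 M.

1.2 M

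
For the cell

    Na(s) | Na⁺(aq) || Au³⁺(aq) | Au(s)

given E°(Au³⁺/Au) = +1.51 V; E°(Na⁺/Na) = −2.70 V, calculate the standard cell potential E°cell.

By convention the left-hand electrode in cell notation is the anode (oxidation) and the right-hand electrode is the cathode (reduction).
E°cell = E°(right) − E°(left) = +1.51 − (−2.70) = +4.21 V.

+4.21 V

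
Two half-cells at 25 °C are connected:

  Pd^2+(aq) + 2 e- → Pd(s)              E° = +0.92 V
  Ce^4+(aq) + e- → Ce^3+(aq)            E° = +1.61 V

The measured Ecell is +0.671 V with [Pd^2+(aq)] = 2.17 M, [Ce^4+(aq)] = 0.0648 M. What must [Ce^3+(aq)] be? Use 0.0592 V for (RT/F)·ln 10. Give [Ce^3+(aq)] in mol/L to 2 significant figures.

With Ce⁴⁺/Ce³⁺ at the cathode and Pd²⁺/Pd at the anode, E°cell = +1.61 − (+0.92) = +0.69 V (n = 2).
Since E = E° − (0.0592/n)·log Q, log Q = n(E° − E)/0.0592 = 0.642.
The balanced reaction is 2 Ce^4+(aq) + Pd(s) → 2 Ce^3+(aq) + Pd^2+(aq), so Q = ([Ce^3+(aq)]^2·[Pd^2+(aq)]) / [Ce^4+(aq)]^2.
Isolating [Ce^3+(aq)] in Q = 10^{0.642} yields log [Ce^3+(aq)] = −1.036, i.e. 0.092 M.

0.092 M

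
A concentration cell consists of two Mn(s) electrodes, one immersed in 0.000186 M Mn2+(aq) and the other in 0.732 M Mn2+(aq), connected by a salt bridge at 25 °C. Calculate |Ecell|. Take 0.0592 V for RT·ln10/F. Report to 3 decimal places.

0.106 V

For a concentration cell E°cell = 0, since both electrodes use the same couple.
The compartment with the higher Mn2+(aq) concentration (0.732 M) acts as the cathode; ions are reduced there and produced at the dilute (0.000186 M) anode.
With n = 2, Ecell = −(0.0592/2)·log([dilute]/[conc]) = −(0.0592/2)·log(0.000186/0.732) = +0.106 V.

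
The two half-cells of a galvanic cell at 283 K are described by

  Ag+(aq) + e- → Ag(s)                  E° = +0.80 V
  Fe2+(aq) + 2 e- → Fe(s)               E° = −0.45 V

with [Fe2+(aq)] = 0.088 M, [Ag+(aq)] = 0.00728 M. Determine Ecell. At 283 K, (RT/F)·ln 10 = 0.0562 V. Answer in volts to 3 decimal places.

Ag⁺/Ag is reduced (cathode, E° = +0.80 V) and Fe²⁺/Fe is oxidized (anode).
E°cell = E°cat − E°an = +0.80 − (−0.45) = +1.25 V; n = 2.
The balanced reaction is 2 Ag+(aq) + Fe(s) → 2 Ag(s) + Fe2+(aq), so Q = [Fe2+(aq)] / [Ag+(aq)]^2 = 1.66×10^3 and log Q = 3.220.
Applying E = E° − (RT ln10/nF)·log Q gives +1.25 − (0.0562/2)(3.220) = +1.160 V.

+1.160 V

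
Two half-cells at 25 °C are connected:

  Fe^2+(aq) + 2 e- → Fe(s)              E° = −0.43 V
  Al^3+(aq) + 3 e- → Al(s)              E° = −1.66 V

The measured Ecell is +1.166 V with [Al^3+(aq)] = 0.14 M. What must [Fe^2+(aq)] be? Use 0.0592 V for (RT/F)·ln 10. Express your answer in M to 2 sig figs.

The Fe²⁺/Fe couple has the larger reduction potential, so it is the cathode: E°cell = −0.43 − (−1.66) = +1.23 V and n = 6.
From the Nernst equation, log Q = n(E° − E)/0.0592 = 6·(+1.23 − (+1.166))/0.0592 = 6.486.
Balancing electrons gives 3 Fe^2+(aq) + 2 Al(s) → 3 Fe(s) + 2 Al^3+(aq); thus Q = [Al^3+(aq)]^2 / [Fe^2+(aq)]^3.
Solving for the unknown gives log [Fe^2+(aq)] = −2.731, so [Fe^2+(aq)] ≈ 0.0019 M.

0.0019 M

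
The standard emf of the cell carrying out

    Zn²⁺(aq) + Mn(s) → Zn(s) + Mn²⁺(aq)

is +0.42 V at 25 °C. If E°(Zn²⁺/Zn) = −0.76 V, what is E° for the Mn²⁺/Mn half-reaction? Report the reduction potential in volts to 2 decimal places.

−1.18 V

In the reaction as written the Zn²⁺/Zn couple is reduced (cathode) and Mn²⁺/Mn is oxidized (anode), so E°cell = E°(Zn²⁺/Zn) − E°(Mn²⁺/Mn).
E°(Mn²⁺/Mn) = E°(cathode) − E°cell = −0.76 − (+0.42) = −1.18 V.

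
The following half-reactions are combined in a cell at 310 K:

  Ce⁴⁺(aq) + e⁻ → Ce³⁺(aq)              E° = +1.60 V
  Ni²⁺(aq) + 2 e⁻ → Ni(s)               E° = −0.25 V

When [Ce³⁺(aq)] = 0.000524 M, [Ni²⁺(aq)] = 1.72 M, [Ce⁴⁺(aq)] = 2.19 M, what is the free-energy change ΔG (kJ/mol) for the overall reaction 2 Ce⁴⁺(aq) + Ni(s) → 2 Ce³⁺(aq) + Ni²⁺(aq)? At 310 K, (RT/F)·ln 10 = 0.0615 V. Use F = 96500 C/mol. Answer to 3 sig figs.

−399 kJ/mol

The standard cell potential is +1.60 − (−0.25) = +1.85 V, with n = 2 electrons in the balanced equation.
The reaction quotient is ([Ce³⁺(aq)]^2·[Ni²⁺(aq)]) / [Ce⁴⁺(aq)]^2 = 9.85×10^−8; by Nernst, E = +1.85 − (0.0615/2)(−7.007) = +2.0655 V.
ΔG = −nFE = −(2)(96500)(+2.0655) J/mol = −399 kJ/mol.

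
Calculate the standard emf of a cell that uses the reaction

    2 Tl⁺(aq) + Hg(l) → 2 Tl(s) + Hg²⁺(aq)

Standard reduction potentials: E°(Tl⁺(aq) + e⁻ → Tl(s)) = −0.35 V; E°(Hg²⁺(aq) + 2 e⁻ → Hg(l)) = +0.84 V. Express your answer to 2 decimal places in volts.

−1.19 V

In the reaction as written, Tl⁺(aq) is reduced (cathode) and Hg²⁺(aq) is produced by oxidation at the anode.
E°cell = E°(cathode) − E°(anode) = −0.35 − (+0.84) = −1.19 V.
The negative E°cell means the reaction is non-spontaneous in the direction written.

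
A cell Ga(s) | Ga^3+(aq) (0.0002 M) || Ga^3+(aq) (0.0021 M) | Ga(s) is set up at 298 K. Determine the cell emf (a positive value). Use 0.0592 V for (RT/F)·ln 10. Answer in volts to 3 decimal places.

0.020 V

For a concentration cell E°cell = 0, since both electrodes use the same couple.
The compartment with the higher Ga^3+(aq) concentration (0.0021 M) acts as the cathode; ions are reduced there and produced at the dilute (0.0002 M) anode.
With n = 3, Ecell = −(0.0592/3)·log([dilute]/[conc]) = −(0.0592/3)·log(0.0002/0.0021) = +0.020 V.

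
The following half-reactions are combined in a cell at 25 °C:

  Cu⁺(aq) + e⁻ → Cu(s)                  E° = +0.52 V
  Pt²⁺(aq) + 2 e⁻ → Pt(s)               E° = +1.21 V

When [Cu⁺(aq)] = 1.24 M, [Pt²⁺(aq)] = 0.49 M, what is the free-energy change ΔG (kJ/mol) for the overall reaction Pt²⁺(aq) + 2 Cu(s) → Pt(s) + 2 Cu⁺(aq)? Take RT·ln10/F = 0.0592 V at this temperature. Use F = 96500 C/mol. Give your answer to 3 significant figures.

−130 kJ/mol

E°cell = +1.21 − (+0.52) = +0.69 V; the balanced reaction transfers n = 2 electrons.
Q = [Cu⁺(aq)]^2 / [Pt²⁺(aq)] = 3.14, so log Q = 0.497 and E = +0.69 − (0.0592/2)(0.497) = +0.6753 V.
Then ΔG = −nFE = −2 × 96500 × +0.6753 J/mol = −130 kJ/mol.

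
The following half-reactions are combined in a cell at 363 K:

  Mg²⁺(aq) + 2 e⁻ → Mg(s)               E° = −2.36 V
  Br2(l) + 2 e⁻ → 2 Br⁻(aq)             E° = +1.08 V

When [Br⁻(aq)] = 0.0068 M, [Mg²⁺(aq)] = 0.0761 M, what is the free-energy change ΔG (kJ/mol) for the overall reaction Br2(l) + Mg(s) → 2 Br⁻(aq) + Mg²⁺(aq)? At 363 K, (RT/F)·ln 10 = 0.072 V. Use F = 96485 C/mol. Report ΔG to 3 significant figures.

−702 kJ/mol

E°cell = +1.08 − (−2.36) = +3.44 V; the balanced reaction transfers n = 2 electrons.
Here Q = [Br⁻(aq)]^2·[Mg²⁺(aq)] = 3.52×10^−6 (log Q = −5.454), giving E = +3.44 − (0.072/2)·(−5.454) = +3.6363 V.
Finally ΔG = −nFE = −(2)(96485 C/mol)(+3.6363 V) = −702 kJ/mol.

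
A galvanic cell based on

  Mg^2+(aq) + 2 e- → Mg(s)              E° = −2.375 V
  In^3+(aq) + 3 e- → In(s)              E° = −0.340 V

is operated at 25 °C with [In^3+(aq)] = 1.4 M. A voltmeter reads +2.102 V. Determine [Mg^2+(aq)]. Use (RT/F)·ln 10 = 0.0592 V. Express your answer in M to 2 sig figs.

In³⁺/In is the cathode (higher E°); E°cell = −0.340 − (−2.375) = +2.035 V with n = 6.
From the Nernst equation, log Q = n(E° − E)/0.0592 = 6·(+2.035 − (+2.102))/0.0592 = −6.791.
The balanced reaction is 2 In^3+(aq) + 3 Mg(s) → 2 In(s) + 3 Mg^2+(aq), so Q = [Mg^2+(aq)]^3 / [In^3+(aq)]^2.
Isolating [Mg^2+(aq)] in Q = 10^{−6.791} yields log [Mg^2+(aq)] = −2.166, i.e. 0.0068 M.

0.0068 M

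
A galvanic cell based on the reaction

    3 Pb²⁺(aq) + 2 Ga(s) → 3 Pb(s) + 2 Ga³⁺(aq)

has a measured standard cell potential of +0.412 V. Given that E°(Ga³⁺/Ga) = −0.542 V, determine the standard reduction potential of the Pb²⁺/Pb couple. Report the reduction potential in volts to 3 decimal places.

In the reaction as written the Pb²⁺/Pb couple is reduced (cathode) and Ga³⁺/Ga is oxidized (anode), so E°cell = E°(Pb²⁺/Pb) − E°(Ga³⁺/Ga).
E°(Pb²⁺/Pb) = E°cell + E°(anode) = +0.412 + (−0.542) = −0.130 V.

−0.130 V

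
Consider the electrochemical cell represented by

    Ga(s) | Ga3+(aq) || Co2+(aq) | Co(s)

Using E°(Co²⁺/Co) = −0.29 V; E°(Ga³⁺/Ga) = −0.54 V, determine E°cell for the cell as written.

+0.25 V

By convention the left-hand electrode in cell notation is the anode (oxidation) and the right-hand electrode is the cathode (reduction).
E°cell = E°(right) − E°(left) = −0.29 − (−0.54) = +0.25 V.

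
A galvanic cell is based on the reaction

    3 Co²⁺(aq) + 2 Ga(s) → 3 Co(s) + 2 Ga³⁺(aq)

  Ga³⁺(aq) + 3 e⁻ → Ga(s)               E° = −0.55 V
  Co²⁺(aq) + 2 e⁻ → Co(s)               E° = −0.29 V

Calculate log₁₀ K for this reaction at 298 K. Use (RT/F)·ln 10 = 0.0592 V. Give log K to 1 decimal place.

log K = 26.4

The Co²⁺/Co couple is reduced (cathode); E°cell = −0.29 − (−0.55) = +0.26 V with n = 6.
At equilibrium E = 0, so log K = nE°cell / 0.0592 = (6)(+0.26) / 0.0592 = 26.4.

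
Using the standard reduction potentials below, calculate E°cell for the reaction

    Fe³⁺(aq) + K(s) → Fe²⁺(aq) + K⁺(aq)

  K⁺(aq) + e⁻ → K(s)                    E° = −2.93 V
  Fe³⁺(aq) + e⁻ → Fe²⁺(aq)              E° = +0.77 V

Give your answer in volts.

Fe³⁺(aq) gains electrons, so the Fe³⁺/Fe²⁺ couple is the cathode; the K⁺/K couple is the anode.
E°cell = E°(cathode) − E°(anode) = +0.77 − (−2.93) = +3.70 V.

+3.70 V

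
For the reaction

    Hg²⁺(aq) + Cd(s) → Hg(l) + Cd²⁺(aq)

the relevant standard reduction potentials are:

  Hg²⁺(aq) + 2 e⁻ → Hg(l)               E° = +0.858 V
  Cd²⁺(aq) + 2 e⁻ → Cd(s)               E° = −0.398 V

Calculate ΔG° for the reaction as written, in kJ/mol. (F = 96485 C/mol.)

In the reaction as written Hg²⁺(aq) is reduced, so the Hg²⁺/Hg couple is the cathode and Cd²⁺/Cd is the anode.
E°cell = +0.858 − (−0.398) = +1.256 V; balancing electrons gives n = 2.
ΔG° = −nFE°cell = −(2)(96485)(+1.256) J/mol = −242 kJ/mol.

−242 kJ/mol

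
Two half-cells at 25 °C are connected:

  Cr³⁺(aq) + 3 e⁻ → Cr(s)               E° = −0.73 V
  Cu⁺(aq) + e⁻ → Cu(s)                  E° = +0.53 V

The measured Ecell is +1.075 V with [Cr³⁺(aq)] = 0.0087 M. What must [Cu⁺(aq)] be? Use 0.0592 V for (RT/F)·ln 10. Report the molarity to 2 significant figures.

Cu⁺/Cu is the cathode (higher E°); E°cell = +0.53 − (−0.73) = +1.26 V with n = 3.
Since E = E° − (0.0592/n)·log Q, log Q = n(E° − E)/0.0592 = 9.375.
Balancing electrons gives 3 Cu⁺(aq) + Cr(s) → 3 Cu(s) + Cr³⁺(aq); thus Q = [Cr³⁺(aq)] / [Cu⁺(aq)]^3.
Substituting the known concentrations and solving, log [Cu⁺(aq)] = −3.812 and [Cu⁺(aq)] = 0.00015 M.

0.00015 M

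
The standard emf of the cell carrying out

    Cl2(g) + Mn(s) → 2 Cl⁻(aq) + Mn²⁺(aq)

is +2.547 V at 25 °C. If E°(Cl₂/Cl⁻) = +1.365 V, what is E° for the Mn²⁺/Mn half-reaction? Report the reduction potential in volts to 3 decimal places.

In the reaction as written the Cl₂/Cl⁻ couple is reduced (cathode) and Mn²⁺/Mn is oxidized (anode), so E°cell = E°(Cl₂/Cl⁻) − E°(Mn²⁺/Mn).
E°(Mn²⁺/Mn) = E°(cathode) − E°cell = +1.365 − (+2.547) = −1.182 V.

−1.182 V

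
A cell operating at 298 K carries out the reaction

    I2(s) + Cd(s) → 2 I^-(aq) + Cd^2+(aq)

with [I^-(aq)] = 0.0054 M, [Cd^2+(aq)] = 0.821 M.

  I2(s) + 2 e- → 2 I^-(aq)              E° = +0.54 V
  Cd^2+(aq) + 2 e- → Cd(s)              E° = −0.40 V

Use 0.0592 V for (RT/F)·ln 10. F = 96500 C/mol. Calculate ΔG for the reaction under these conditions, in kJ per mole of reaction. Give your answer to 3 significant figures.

E°cell = +0.54 − (−0.40) = +0.94 V; the balanced reaction transfers n = 2 electrons.
Q = [I^-(aq)]^2·[Cd^2+(aq)] = 2.39×10^−5, so log Q = −4.621 and E = +0.94 − (0.0592/2)(−4.621) = +1.0768 V.
Then ΔG = −nFE = −2 × 96500 × +1.0768 J/mol = −208 kJ/mol.

−208 kJ/mol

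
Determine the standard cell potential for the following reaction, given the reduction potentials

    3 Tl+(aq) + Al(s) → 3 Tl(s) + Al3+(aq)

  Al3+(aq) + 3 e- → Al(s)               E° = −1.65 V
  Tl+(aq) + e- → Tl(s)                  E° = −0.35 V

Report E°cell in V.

In the reaction as written, Tl+(aq) is reduced (cathode) and Al3+(aq) is produced by oxidation at the anode.
E°cell = E°(cathode) − E°(anode) = −0.35 − (−1.65) = +1.30 V.
The positive value indicates the reaction is spontaneous as written.

+1.30 V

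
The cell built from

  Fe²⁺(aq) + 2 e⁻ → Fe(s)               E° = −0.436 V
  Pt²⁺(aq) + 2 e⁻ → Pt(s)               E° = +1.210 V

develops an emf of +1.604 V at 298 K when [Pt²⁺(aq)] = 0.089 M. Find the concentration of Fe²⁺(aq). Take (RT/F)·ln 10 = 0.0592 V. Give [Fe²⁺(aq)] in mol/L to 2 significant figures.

2.3 M

The Pt²⁺/Pt couple has the larger reduction potential, so it is the cathode: E°cell = +1.210 − (−0.436) = +1.646 V and n = 2.
Rearranging E = E° − (0.0592/n)·log Q gives log Q = 2(+1.646 − (+1.604))/0.0592 = 1.419.
For Pt²⁺(aq) + Fe(s) → Pt(s) + Fe²⁺(aq), the reaction quotient is Q = [Fe²⁺(aq)] / [Pt²⁺(aq)].
Solving for the unknown gives log [Fe²⁺(aq)] = 0.368, so [Fe²⁺(aq)] ≈ 2.3 M.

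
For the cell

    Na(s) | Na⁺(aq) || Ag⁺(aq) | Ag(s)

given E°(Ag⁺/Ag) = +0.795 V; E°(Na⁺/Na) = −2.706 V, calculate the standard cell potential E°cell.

+3.501 V

By convention the left-hand electrode in cell notation is the anode (oxidation) and the right-hand electrode is the cathode (reduction).
E°cell = E°(right) − E°(left) = +0.795 − (−2.706) = +3.501 V.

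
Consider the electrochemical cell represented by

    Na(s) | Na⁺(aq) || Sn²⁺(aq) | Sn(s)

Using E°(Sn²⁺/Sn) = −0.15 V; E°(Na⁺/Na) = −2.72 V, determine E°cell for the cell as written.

By convention the left-hand electrode in cell notation is the anode (oxidation) and the right-hand electrode is the cathode (reduction).
E°cell = E°(right) − E°(left) = −0.15 − (−2.72) = +2.57 V.

+2.57 V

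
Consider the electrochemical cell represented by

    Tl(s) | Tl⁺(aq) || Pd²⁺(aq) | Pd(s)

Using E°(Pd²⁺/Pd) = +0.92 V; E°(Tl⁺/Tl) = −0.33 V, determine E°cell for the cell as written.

By convention the left-hand electrode in cell notation is the anode (oxidation) and the right-hand electrode is the cathode (reduction).
E°cell = E°(right) − E°(left) = +0.92 − (−0.33) = +1.25 V.

+1.25 V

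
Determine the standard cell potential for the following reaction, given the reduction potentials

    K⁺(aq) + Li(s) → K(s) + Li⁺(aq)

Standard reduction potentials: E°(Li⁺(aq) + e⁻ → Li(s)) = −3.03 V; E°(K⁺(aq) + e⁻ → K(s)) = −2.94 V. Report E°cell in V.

In the reaction as written, K⁺(aq) is reduced (cathode) and Li⁺(aq) is produced by oxidation at the anode.
E°cell = E°(cathode) − E°(anode) = −2.94 − (−3.03) = +0.09 V.

+0.09 V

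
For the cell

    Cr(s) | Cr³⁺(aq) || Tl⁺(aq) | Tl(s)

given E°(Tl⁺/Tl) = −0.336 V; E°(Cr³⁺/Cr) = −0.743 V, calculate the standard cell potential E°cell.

+0.407 V

By convention the left-hand electrode in cell notation is the anode (oxidation) and the right-hand electrode is the cathode (reduction).
E°cell = E°(right) − E°(left) = −0.336 − (−0.743) = +0.407 V.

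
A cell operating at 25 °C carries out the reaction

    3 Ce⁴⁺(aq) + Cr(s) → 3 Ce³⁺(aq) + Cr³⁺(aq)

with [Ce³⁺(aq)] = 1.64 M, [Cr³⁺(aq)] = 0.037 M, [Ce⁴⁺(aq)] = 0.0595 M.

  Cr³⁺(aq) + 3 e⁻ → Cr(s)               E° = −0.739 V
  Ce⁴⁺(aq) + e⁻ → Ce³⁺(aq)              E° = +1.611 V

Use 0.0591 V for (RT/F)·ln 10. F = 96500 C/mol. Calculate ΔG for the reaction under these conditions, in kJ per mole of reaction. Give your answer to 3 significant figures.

E°cell = +1.611 − (−0.739) = +2.350 V; the balanced reaction transfers n = 3 electrons.
The reaction quotient is ([Ce³⁺(aq)]^3·[Cr³⁺(aq)]) / [Ce⁴⁺(aq)]^3 = 775; by Nernst, E = +2.350 − (0.0591/3)(2.889) = +2.2931 V.
ΔG = −nFE = −(3)(96500)(+2.2931) J/mol = −664 kJ/mol.

−664 kJ/mol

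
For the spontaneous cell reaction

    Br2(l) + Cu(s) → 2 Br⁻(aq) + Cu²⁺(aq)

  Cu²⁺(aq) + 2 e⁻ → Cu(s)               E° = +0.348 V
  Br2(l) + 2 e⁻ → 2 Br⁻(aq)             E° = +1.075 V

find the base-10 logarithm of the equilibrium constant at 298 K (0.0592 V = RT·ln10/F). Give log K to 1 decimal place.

log K = 24.6

The Br₂/Br⁻ couple is reduced (cathode); E°cell = +1.075 − (+0.348) = +0.727 V with n = 2.
At equilibrium E = 0, so log K = nE°cell / 0.0592 = (2)(+0.727) / 0.0592 = 24.6.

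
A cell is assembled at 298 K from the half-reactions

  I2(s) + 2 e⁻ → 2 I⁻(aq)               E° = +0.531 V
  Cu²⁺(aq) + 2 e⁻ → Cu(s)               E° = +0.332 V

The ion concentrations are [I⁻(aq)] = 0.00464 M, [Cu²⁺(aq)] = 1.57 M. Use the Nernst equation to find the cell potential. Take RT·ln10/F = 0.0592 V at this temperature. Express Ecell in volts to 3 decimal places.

I₂/I⁻ is reduced (cathode, E° = +0.531 V) and Cu²⁺/Cu is oxidized (anode).
The standard potential is +0.531 − (+0.332) = +0.199 V and the balanced reaction transfers n = 2 electrons.
For the overall reaction I2(s) + Cu(s) → 2 I⁻(aq) + Cu²⁺(aq), Q = [I⁻(aq)]^2·[Cu²⁺(aq)] = 3.38×10^−5, giving log Q = −4.471.
By the Nernst equation, E = +0.199 − (0.0592/2)·(−4.471) = +0.331 V.

+0.331 V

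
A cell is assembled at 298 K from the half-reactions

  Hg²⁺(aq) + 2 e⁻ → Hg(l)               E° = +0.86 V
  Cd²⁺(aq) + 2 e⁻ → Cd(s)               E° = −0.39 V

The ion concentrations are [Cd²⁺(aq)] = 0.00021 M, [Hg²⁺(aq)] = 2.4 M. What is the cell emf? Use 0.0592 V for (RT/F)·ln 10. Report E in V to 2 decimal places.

+1.37 V

The Hg²⁺/Hg couple has the more positive E°, so it is the cathode; Cd²⁺/Cd is the anode.
The standard potential is +0.86 − (−0.39) = +1.25 V and the balanced reaction transfers n = 2 electrons.
For the overall reaction Hg²⁺(aq) + Cd(s) → Hg(l) + Cd²⁺(aq), Q = [Cd²⁺(aq)] / [Hg²⁺(aq)] = 8.75×10^−5, giving log Q = −4.058.
E = E° − (0.0592/n)·log Q = +1.25 − (0.0592/2)(−4.058) = +1.37 V.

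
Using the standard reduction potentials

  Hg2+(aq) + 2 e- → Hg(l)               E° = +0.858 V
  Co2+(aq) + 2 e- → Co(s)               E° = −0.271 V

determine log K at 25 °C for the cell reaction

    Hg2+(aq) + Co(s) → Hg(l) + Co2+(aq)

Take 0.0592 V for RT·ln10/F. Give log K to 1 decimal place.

log K = 38.1

The Hg²⁺/Hg couple is reduced (cathode); E°cell = +0.858 − (−0.271) = +1.129 V with n = 2.
At equilibrium E = 0, so log K = nE°cell / 0.0592 = (2)(+1.129) / 0.0592 = 38.1.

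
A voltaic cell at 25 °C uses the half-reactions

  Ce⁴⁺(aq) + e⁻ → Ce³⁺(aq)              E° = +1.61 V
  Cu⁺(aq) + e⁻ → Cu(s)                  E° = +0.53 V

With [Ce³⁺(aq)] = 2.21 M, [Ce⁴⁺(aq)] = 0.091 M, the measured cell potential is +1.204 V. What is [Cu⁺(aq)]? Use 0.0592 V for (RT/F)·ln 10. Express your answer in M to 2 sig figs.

0.00033 M

Ce⁴⁺/Ce³⁺ is the cathode (higher E°); E°cell = +1.61 − (+0.53) = +1.08 V with n = 1.
From the Nernst equation, log Q = n(E° − E)/0.0592 = 1·(+1.08 − (+1.204))/0.0592 = −2.095.
The balanced reaction is Ce⁴⁺(aq) + Cu(s) → Ce³⁺(aq) + Cu⁺(aq), so Q = ([Ce³⁺(aq)]·[Cu⁺(aq)]) / [Ce⁴⁺(aq)].
Isolating [Cu⁺(aq)] in Q = 10^{−2.095} yields log [Cu⁺(aq)] = −3.480, i.e. 0.00033 M.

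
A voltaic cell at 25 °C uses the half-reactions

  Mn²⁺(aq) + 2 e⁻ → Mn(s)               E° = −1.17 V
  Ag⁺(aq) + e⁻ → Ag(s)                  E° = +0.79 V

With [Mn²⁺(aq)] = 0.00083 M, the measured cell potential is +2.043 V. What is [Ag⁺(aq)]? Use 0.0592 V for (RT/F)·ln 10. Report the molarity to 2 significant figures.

With Ag⁺/Ag at the cathode and Mn²⁺/Mn at the anode, E°cell = +0.79 − (−1.17) = +1.96 V (n = 2).
From the Nernst equation, log Q = n(E° − E)/0.0592 = 2·(+1.96 − (+2.043))/0.0592 = −2.804.
For 2 Ag⁺(aq) + Mn(s) → 2 Ag(s) + Mn²⁺(aq), the reaction quotient is Q = [Mn²⁺(aq)] / [Ag⁺(aq)]^2.
Substituting the known concentrations and solving, log [Ag⁺(aq)] = −0.138 and [Ag⁺(aq)] = 0.73 M.

0.73 M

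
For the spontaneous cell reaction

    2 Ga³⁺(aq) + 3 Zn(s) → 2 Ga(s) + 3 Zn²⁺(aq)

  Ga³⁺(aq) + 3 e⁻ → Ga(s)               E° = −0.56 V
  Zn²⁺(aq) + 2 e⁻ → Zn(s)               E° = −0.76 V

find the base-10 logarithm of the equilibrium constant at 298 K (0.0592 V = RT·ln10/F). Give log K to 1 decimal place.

The Ga³⁺/Ga couple is reduced (cathode); E°cell = −0.56 − (−0.76) = +0.20 V with n = 6.
At equilibrium E = 0, so log K = nE°cell / 0.0592 = (6)(+0.20) / 0.0592 = 20.3.

log K = 20.3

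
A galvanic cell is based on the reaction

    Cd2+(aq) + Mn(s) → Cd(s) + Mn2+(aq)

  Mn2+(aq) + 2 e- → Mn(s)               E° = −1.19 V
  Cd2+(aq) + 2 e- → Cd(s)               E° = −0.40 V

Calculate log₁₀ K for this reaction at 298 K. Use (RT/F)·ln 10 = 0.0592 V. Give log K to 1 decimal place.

The Cd²⁺/Cd couple is reduced (cathode); E°cell = −0.40 − (−1.19) = +0.79 V with n = 2.
At equilibrium E = 0, so log K = nE°cell / 0.0592 = (2)(+0.79) / 0.0592 = 26.7.

log K = 26.7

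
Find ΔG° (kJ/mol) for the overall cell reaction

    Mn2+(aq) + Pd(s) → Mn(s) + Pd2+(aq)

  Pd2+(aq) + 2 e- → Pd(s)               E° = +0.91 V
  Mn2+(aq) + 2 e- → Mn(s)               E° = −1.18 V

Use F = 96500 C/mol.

+403 kJ/mol

In the reaction as written Mn2+(aq) is reduced, so the Mn²⁺/Mn couple is the cathode and Pd²⁺/Pd is the anode.
E°cell = −1.18 − (+0.91) = −2.09 V; balancing electrons gives n = 2.
ΔG° = −nFE°cell = −(2)(96500)(−2.09) J/mol = +403 kJ/mol.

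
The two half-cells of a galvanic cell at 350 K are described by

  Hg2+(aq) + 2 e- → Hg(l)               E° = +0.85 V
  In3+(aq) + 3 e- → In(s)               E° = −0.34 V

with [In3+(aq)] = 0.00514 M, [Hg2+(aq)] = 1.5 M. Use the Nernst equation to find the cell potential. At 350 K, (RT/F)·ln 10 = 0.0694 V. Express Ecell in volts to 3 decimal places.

The Hg²⁺/Hg couple has the more positive E°, so it is the cathode; In³⁺/In is the anode.
The standard potential is +0.85 − (−0.34) = +1.19 V and the balanced reaction transfers n = 6 electrons.
The balanced reaction is 3 Hg2+(aq) + 2 In(s) → 3 Hg(l) + 2 In3+(aq), so Q = [In3+(aq)]^2 / [Hg2+(aq)]^3 = 7.83×10^−6 and log Q = −5.106.
By the Nernst equation, E = +1.19 − (0.0694/6)·(−5.106) = +1.249 V.

+1.249 V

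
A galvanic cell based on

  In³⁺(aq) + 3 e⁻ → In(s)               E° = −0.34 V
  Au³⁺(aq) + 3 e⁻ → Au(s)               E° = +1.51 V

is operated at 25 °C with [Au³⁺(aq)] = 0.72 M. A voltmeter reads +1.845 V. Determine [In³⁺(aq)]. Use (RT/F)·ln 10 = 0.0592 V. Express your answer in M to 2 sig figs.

With Au³⁺/Au at the cathode and In³⁺/In at the anode, E°cell = +1.51 − (−0.34) = +1.85 V (n = 3).
From the Nernst equation, log Q = n(E° − E)/0.0592 = 3·(+1.85 − (+1.845))/0.0592 = 0.253.
Balancing electrons gives Au³⁺(aq) + In(s) → Au(s) + In³⁺(aq); thus Q = [In³⁺(aq)] / [Au³⁺(aq)].
Solving for the unknown gives log [In³⁺(aq)] = 0.110, so [In³⁺(aq)] ≈ 1.3 M.

1.3 M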